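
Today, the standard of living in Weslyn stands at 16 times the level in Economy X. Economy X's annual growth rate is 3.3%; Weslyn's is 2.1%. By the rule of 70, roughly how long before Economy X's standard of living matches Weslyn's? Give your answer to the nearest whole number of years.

about 233 years

What matters is the difference: 1.2 pp.
Rule of 70 on the gap: the ratio halves every 70/1.2 ≈ 58.33 years.
A 16 times gap closes after 4 halvings: 4 × 58.33 ≈ 233 years.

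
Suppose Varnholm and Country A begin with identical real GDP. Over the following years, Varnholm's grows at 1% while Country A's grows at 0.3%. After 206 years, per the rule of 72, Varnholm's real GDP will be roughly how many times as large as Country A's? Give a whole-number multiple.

approximately 4 times

Only the 0.7-point difference matters.
72/0.7 ≈ 102.86 years per doubling of the ratio; 206 years gives 2.00 doublings, so ≈ 4×.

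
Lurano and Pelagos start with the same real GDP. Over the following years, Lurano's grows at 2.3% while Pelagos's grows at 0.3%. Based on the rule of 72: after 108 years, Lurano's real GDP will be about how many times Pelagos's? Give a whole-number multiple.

around 8 times

Only the 2-point difference matters.
72/2 ≈ 36.00 years per doubling of the ratio; 108 years gives 3.00 doublings, so ≈ 8×.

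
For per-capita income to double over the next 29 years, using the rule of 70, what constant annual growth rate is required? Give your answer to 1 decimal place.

70 / 29 ≈ 2.41, so about 2.4% a year.

≈ 2.4%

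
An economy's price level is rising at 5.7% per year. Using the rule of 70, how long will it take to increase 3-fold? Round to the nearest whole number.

around 19 years

One doubling takes 70/5.7 = 12.28 years.
Reaching 3× takes log₂(3) ≈ 1.58 doublings.
1.58 × 12.28 ≈ 19 years.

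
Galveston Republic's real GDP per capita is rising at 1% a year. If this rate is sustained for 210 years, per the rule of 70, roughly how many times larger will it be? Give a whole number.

At 1% one doubling takes ≈ 70.00 years; 210 years is 3 of them, so ×8.

around 8 times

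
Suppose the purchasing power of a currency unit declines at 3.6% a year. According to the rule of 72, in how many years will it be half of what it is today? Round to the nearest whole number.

roughly 20 years

Falling at 3.6%, it halves about every 72/3.6 = 20.00 years.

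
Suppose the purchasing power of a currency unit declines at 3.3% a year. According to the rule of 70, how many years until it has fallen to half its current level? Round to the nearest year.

The rule works in reverse for decay: 70/3.3 ≈ 21.21 years to halve.

approximately 21 years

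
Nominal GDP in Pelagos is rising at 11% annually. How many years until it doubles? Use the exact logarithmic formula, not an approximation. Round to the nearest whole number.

t = ln(2) / ln(1 + 0.11) = 0.6931 / 0.104360 ≈ 6.64.
≈ 7 years.

7 years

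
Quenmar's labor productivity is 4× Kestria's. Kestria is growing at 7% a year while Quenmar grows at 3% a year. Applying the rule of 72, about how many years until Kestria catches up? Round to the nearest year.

The growth-rate gap is 7% − 3% = 4 percentage points.
So the ratio between them halves every 72/4 ≈ 18.00 years.
A 4× gap closes after 2 halvings: 2 × 18.00 ≈ 36 years.

roughly 36 years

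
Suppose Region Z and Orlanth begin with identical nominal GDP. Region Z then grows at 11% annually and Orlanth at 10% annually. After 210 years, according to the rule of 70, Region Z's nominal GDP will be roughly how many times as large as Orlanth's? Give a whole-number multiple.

Only the 1-point difference matters.
70/1 ≈ 70.00 years per doubling of the ratio; 210 years gives 3.00 doublings, so ≈ 8×.

around 8 times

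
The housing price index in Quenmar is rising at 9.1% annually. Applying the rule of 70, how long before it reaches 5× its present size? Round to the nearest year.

18 years

Doubling time ≈ 70/9.1 = 7.69 years.
Reaching 5× takes log₂(5) ≈ 2.32 doublings.
2.32 × 7.69 ≈ 18 years.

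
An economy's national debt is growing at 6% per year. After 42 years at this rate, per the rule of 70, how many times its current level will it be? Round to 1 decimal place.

approximately 12.1 times

Doubles every ≈ 11.67 years (70/6).
42 years is 3.60 doublings; 2^3.60 ≈ 12.1×.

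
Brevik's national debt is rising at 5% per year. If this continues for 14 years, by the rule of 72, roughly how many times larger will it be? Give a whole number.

around 2 times

72/5 ≈ 14.40 years per doubling.
14 years fits 1 doubling: 2^1 = 2.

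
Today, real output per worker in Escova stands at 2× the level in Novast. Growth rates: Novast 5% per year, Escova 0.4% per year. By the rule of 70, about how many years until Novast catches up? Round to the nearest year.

about 15 years

What matters is the difference: 4.6 pp.
Rule of 70 on the gap: the ratio halves every 70/4.6 ≈ 15.22 years.
A 2× gap closes after 1 halving: 1 × 15.22 ≈ 15 years.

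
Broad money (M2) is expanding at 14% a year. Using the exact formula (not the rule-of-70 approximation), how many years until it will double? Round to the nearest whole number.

5 years

t = ln(2) / ln(1 + 0.14) = 0.6931 / 0.131028 ≈ 5.29.
≈ 5 years.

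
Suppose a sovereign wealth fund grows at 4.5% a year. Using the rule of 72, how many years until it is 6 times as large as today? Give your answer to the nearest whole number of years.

Doubling time ≈ 72/4.5 = 16.00 years.
6× is log₂ 6 ≈ 2.58 doublings, so ≈ 2.58 × 16.00 = 41 years.

≈ 41 years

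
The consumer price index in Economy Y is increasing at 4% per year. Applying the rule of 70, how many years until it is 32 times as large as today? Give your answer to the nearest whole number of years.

roughly 88 years

One doubling takes 70/4 = 17.50 years.
32× is 5 doublings, so 5 × 17.50 ≈ 88 years.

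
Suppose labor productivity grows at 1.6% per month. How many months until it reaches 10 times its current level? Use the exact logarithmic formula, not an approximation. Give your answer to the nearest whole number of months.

145 months

t = ln(10) / ln(1 + 0.016) = 2.3026 / 0.015873 ≈ 145.06.
≈ 145 months.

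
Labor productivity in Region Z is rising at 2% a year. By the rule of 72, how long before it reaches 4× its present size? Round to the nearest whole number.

roughly 72 years

One doubling takes 72/2 = 36.00 years.
4× is 2 doublings, so 2 × 36.00 ≈ 72 years.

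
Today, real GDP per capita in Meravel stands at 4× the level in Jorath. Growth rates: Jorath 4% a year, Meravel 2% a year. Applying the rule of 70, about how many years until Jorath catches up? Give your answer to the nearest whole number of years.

about 70 years

Jorath gains on Meravel at 4% − 2% = 2 points a year.
At that relative rate the gap halves every 70/2 ≈ 35.00 years.
A 4× gap closes after 2 halvings: 2 × 35.00 ≈ 70 years.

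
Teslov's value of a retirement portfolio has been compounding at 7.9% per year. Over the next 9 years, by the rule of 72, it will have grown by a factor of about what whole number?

At 7.9% one doubling takes ≈ 9.11 years; 9 years is 1 of them, so ×2.

approximately 2 times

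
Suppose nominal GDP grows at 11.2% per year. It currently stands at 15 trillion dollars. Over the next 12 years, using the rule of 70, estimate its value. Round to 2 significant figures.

approximately 57 trillion dollars

Doubling time ≈ 70/11.2 = 6.25 years.
12 years is 12/6.25 ≈ 1.92 doublings, a factor of 2^1.92 ≈ 3.78.
15 × 3.78 ≈ 57 trillion dollars.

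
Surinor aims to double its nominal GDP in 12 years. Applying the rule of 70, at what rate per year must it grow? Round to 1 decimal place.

around 5.8% per year

70 / 12 ≈ 5.83, so about 5.8% per year.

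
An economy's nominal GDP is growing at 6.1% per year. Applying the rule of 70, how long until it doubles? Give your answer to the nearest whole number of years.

approximately 11 years

70/6.1 ≈ 11.48, so it doubles roughly every 11 years.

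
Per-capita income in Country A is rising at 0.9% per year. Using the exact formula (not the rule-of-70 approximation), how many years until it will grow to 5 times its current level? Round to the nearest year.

180 years

t = ln(5) / ln(1 + 0.009) = 1.6094 / 0.008960 ≈ 179.62.
≈ 180 years.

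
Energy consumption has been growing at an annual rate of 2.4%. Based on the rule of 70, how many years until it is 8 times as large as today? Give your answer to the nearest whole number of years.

88 years

One doubling takes 70/2.4 = 29.17 years.
Getting to 8× needs 3 doublings: 3 × 29.17 ≈ 88 years.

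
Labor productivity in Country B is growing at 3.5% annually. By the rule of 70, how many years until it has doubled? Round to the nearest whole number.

around 20 years

At 3.5%, doubling takes about 70/3.5 = 20.00 years.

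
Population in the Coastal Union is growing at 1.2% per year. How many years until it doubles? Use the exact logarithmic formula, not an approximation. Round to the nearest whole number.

t = ln(2) / ln(1 + 0.012) = 0.6931 / 0.011929 ≈ 58.10.
≈ 58 years.

58 years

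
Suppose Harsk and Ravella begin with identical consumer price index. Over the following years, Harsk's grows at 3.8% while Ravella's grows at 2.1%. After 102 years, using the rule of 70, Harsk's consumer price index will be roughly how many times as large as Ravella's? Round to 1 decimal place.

approximately 5.6 times

Rate gap = 3.8% − 2.1% = 1.7 points.
The ratio doubles every 70/1.7 ≈ 41.18 years.
102/41.18 ≈ 2.48 doublings → ratio ≈ 2^2.48 ≈ 5.6.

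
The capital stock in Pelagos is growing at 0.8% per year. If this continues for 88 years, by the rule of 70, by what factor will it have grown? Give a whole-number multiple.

about 2 times

70/0.8 ≈ 87.50 years per doubling.
88 years fits 1 doubling: 2^1 = 2.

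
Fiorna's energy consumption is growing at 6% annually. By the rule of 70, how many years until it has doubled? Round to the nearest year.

12 years

At 6%, doubling takes about 70/6 = 11.67 years.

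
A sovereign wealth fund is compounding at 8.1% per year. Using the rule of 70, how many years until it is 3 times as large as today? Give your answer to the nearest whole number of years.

≈ 14 years

One doubling takes 70/8.1 = 8.64 years.
3× is log₂ 3 ≈ 1.58 doublings, so ≈ 1.58 × 8.64 = 14 years.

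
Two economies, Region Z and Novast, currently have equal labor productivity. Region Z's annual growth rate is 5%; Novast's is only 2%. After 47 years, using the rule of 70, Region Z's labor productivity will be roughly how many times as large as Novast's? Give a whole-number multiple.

Rate gap = 5% − 2% = 3 points.
The ratio doubles every 70/3 ≈ 23.33 years.
47/23.33 ≈ 2.01 doublings → ratio ≈ 2^2.01 ≈ 4.

4 times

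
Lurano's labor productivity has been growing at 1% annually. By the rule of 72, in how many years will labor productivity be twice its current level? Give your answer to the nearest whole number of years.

≈ 72 years

At 1%, doubling takes about 72/1 = 72.00 years.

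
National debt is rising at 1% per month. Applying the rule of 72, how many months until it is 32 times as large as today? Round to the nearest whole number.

about 360 months

At 1% it doubles every 72/1 ≈ 72.00 months.
32× is 5 doublings, so 5 × 72.00 ≈ 360 months.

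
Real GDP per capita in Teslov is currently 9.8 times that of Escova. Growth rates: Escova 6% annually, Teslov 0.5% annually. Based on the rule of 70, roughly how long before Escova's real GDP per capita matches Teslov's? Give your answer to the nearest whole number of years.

about 42 years

What matters is the difference: 5.5 pp.
Rule of 70 on the gap: the ratio halves every 70/5.5 ≈ 12.73 years.
A 9.8 times gap takes log₂(9.8) ≈ 3.29 halvings to close: 3.29 × 12.73 ≈ 42 years.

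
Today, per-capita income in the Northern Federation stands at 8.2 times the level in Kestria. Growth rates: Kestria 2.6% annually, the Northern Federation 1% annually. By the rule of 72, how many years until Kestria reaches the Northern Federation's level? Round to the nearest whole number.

≈ 137 years

Kestria gains on the Northern Federation at 2.6% − 1% = 1.6 points a year.
At that relative rate the gap halves every 72/1.6 ≈ 45.00 years.
An 8.2 times gap takes log₂(8.2) ≈ 3.04 halvings to close: 3.04 × 45.00 ≈ 137 years.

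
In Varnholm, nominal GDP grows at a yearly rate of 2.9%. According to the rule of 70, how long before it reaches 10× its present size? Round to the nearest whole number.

Doubling time ≈ 70/2.9 = 24.14 years.
Reaching 10× takes log₂(10) ≈ 3.32 doublings.
3.32 × 24.14 ≈ 80 years.

≈ 80 years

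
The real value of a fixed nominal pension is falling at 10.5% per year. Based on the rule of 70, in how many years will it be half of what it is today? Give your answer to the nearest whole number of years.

Falling at 10.5%, it halves about every 70/10.5 = 6.67 years.

about 7 years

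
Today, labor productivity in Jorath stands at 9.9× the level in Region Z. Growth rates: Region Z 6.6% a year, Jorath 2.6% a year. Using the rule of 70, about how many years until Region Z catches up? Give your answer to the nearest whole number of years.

Region Z gains on Jorath at 6.6% − 2.6% = 4 points a year.
At that relative rate the gap halves every 70/4 ≈ 17.50 years.
A 9.9× gap takes log₂(9.9) ≈ 3.31 halvings to close: 3.31 × 17.50 ≈ 58 years.

approximately 58 years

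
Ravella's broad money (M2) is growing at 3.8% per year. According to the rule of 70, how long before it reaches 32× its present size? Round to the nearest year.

At 3.8% it doubles every 70/3.8 ≈ 18.42 years.
32× is 5 doublings, so 5 × 18.42 ≈ 92 years.

approximately 92 years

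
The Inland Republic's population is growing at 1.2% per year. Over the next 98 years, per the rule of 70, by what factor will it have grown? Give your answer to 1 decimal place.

Doubles every ≈ 58.33 years (70/1.2).
98 years is 1.68 doublings; 2^1.68 ≈ 3.2×.

about 3.2 times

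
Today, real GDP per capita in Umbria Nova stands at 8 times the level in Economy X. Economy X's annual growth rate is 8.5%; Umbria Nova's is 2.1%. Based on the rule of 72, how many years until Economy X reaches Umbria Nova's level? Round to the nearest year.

What matters is the difference: 6.4 pp.
Rule of 72 on the gap: the ratio halves every 72/6.4 ≈ 11.25 years.
An 8 times gap closes after 3 halvings: 3 × 11.25 ≈ 34 years.

≈ 34 years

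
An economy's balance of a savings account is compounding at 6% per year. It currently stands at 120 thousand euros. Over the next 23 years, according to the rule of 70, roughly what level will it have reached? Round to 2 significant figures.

around 470 thousand euros

It doubles every 70/6 ≈ 11.67 years, so 23 years is 1.97 doublings.
2^1.97 ≈ 3.92; 120 × 3.92 ≈ 470 thousand euros.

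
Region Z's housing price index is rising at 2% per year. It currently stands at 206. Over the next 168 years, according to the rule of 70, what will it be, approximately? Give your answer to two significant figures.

Doubling time ≈ 70/2 = 35.00 years.
168 years is 168/35.00 ≈ 4.80 doublings, a factor of 2^4.80 ≈ 27.86.
206 × 27.86 ≈ 5700.

around 5700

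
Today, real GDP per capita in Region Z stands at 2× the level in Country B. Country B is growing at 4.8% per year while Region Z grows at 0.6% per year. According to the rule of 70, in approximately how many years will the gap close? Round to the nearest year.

approximately 17 years

What matters is the difference: 4.2 pp.
Rule of 70 on the gap: the ratio halves every 70/4.2 ≈ 16.67 years.
A 2× gap closes after 1 halving: 1 × 16.67 ≈ 17 years.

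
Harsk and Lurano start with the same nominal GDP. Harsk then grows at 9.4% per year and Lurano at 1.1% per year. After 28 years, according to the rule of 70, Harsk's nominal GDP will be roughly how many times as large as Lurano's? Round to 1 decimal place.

Harsk pulls ahead at 8.3 pp per year, so the ratio doubles every 70/8.3 ≈ 8.43 years.
In 28 years that's 3.32 doublings: 2^3.32 ≈ 10.0.

around 10.0 times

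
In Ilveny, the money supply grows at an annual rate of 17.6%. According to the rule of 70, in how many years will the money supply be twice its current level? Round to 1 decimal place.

around 4.0 years

At 17.6%, doubling takes about 70/17.6 = 3.98 years.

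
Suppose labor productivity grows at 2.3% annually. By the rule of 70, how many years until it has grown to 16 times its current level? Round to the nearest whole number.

Doubling time ≈ 70/2.3 = 30.43 years.
Getting to 16× needs 4 doublings: 4 × 30.43 ≈ 122 years.

roughly 122 years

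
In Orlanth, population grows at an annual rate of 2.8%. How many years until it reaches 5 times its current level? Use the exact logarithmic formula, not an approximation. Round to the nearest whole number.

t = ln(5) / ln(1 + 0.028) = 1.6094 / 0.027615 ≈ 58.28.
≈ 58 years.

58 years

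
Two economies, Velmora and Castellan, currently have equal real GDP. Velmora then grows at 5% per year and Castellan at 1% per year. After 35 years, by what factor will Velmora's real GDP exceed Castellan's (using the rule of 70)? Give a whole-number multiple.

Velmora pulls ahead at 4 pp per year, so the ratio doubles every 70/4 ≈ 17.50 years.
In 35 years that's 2.00 doublings: 2^2.00 ≈ 4.

≈ 4 times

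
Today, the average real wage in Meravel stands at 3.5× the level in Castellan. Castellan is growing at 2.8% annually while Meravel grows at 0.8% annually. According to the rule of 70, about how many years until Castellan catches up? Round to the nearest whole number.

Castellan gains on Meravel at 2.8% − 0.8% = 2 points a year.
At that relative rate the gap halves every 70/2 ≈ 35.00 years.
A 3.5× gap takes log₂(3.5) ≈ 1.81 halvings to close: 1.81 × 35.00 ≈ 63 years.

63 years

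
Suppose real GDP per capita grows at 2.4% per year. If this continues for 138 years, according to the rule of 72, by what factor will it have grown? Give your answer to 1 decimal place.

Doubles every ≈ 30.00 years (72/2.4).
138 years is 4.60 doublings; 2^4.60 ≈ 24.3×.

roughly 24.3 times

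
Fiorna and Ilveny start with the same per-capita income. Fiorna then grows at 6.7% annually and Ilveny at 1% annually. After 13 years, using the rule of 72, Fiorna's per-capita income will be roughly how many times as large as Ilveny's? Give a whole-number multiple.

Only the 5.7-point difference matters.
72/5.7 ≈ 12.63 years per doubling of the ratio; 13 years gives 1.03 doublings, so ≈ 2×.

roughly 2 times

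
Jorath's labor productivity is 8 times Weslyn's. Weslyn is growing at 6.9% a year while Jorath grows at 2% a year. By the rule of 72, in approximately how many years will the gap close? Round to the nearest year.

The growth-rate gap is 6.9% − 2% = 4.9 percentage points.
So the ratio between them halves every 72/4.9 ≈ 14.69 years.
An 8 times gap closes after 3 halvings: 3 × 14.69 ≈ 44 years.

around 44 years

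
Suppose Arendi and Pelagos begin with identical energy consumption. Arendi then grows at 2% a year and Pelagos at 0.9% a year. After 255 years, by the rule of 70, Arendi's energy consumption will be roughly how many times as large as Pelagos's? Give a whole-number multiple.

Only the 1.1-point difference matters.
70/1.1 ≈ 63.64 years per doubling of the ratio; 255 years gives 4.01 doublings, so ≈ 16×.

around 16 times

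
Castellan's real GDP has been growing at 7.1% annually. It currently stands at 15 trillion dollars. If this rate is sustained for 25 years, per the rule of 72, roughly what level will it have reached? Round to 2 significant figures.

≈ 83 trillion dollars

Doubling time ≈ 72/7.1 = 10.14 years.
25 years is 25/10.14 ≈ 2.47 doublings, a factor of 2^2.47 ≈ 5.54.
15 × 5.54 ≈ 83 trillion dollars.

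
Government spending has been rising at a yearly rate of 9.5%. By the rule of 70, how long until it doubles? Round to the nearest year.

Doubling time ≈ 70 / 9.5 = 7.37 years.

around 7 years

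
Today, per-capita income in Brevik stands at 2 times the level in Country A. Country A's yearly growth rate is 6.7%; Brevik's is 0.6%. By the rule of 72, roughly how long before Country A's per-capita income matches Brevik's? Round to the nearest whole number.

12 years

Country A gains on Brevik at 6.7% − 0.6% = 6.1 points a year.
At that relative rate the gap halves every 72/6.1 ≈ 11.80 years.
A 2 times gap closes after 1 halving: 1 × 11.80 ≈ 12 years.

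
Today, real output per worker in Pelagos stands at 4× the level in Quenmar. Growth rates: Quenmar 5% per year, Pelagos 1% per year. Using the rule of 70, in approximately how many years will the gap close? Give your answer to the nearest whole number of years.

approximately 35 years

What matters is the difference: 4 pp.
Rule of 70 on the gap: the ratio halves every 70/4 ≈ 17.50 years.
A 4× gap closes after 2 halvings: 2 × 17.50 ≈ 35 years.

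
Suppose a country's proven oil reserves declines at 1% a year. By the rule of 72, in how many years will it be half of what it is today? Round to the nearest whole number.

Halving time ≈ 72 / 1 = 72.00 → 72 years.

approximately 72 years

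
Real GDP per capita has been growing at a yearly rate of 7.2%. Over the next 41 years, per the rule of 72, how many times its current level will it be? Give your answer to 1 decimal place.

around 17.1 times

Doubling time ≈ 72/7.2 = 10.00 years.
41 years / 10.00 ≈ 4.10 doublings → factor 2^4.10 ≈ 17.1.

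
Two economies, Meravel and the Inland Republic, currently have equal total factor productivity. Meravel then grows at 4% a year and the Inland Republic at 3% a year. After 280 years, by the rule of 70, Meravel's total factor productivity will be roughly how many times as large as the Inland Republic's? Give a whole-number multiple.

Only the 1-point difference matters.
70/1 ≈ 70.00 years per doubling of the ratio; 280 years gives 4.00 doublings, so ≈ 16×.

16 times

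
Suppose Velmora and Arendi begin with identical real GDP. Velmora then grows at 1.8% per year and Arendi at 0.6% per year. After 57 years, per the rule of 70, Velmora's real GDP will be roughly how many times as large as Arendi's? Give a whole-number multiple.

approximately 2 times

Velmora pulls ahead at 1.2 pp per year, so the ratio doubles every 70/1.2 ≈ 58.33 years.
In 57 years that's 0.98 doublings: 2^0.98 ≈ 2.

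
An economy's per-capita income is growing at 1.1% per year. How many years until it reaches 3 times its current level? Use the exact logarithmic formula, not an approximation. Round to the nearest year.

100 years

t = ln(3) / ln(1 + 0.011) = 1.0986 / 0.010940 ≈ 100.42.
≈ 100 years.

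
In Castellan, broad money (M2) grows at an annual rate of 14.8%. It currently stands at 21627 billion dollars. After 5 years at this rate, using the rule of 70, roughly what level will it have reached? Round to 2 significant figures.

≈ 45000 billion dollars

It doubles every 70/14.8 ≈ 4.73 years, so 5 years is 1.06 doublings.
2^1.06 ≈ 2.08; 21627 × 2.08 ≈ 45000 billion dollars.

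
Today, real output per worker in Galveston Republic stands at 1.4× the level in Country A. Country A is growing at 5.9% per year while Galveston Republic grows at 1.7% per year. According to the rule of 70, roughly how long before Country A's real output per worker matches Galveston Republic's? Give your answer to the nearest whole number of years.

around 8 years

What matters is the difference: 4.2 pp.
Rule of 70 on the gap: the ratio halves every 70/4.2 ≈ 16.67 years.
A 1.4× gap takes log₂(1.4) ≈ 0.49 halvings to close: 0.49 × 16.67 ≈ 8 years.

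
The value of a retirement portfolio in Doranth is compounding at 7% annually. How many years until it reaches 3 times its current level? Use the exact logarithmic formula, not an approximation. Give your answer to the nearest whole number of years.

t = ln(3) / ln(1 + 0.07) = 1.0986 / 0.067659 ≈ 16.24.
≈ 16 years.

16 years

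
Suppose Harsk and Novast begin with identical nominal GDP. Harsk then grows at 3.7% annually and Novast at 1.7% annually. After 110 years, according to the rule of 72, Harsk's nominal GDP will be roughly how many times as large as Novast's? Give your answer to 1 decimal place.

Harsk pulls ahead at 2 pp per year, so the ratio doubles every 72/2 ≈ 36.00 years.
In 110 years that's 3.06 doublings: 2^3.06 ≈ 8.3.

roughly 8.3 times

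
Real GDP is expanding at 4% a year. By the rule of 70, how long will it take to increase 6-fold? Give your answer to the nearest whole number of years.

roughly 45 years

At 4% it doubles every 70/4 ≈ 17.50 years.
6× is log₂ 6 ≈ 2.58 doublings, so ≈ 2.58 × 17.50 = 45 years.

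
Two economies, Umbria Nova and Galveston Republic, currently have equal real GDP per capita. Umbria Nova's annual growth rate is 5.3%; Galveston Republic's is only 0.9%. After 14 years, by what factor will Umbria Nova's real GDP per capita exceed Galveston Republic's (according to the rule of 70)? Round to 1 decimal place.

Only the 4.4-point difference matters.
70/4.4 ≈ 15.91 years per doubling of the ratio; 14 years gives 0.88 doublings, so ≈ 1.8×.

about 1.8 times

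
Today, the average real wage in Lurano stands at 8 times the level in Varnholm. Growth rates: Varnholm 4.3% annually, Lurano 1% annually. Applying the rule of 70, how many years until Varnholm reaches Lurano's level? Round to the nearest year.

64 years

Varnholm gains on Lurano at 4.3% − 1% = 3.3 points a year.
At that relative rate the gap halves every 70/3.3 ≈ 21.21 years.
An 8 times gap closes after 3 halvings: 3 × 21.21 ≈ 64 years.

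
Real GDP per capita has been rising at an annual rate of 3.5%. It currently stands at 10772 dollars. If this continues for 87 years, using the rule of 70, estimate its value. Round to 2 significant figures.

Doubling time ≈ 70/3.5 = 20.00 years.
87 years is 87/20.00 ≈ 4.35 doublings, a factor of 2^4.35 ≈ 20.39.
10772 × 20.39 ≈ 220000 dollars.

≈ 220000 dollars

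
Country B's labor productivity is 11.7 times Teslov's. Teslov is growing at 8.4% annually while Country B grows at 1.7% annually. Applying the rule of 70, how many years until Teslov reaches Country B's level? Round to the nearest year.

Teslov gains on Country B at 8.4% − 1.7% = 6.7 points a year.
At that relative rate the gap halves every 70/6.7 ≈ 10.45 years.
An 11.7 times gap takes log₂(11.7) ≈ 3.55 halvings to close: 3.55 × 10.45 ≈ 37 years.

≈ 37 years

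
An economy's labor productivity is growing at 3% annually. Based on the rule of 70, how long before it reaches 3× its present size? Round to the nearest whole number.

≈ 37 years

Doubling time ≈ 70/3 = 23.33 years.
Reaching 3× takes log₂(3) ≈ 1.58 doublings.
1.58 × 23.33 ≈ 37 years.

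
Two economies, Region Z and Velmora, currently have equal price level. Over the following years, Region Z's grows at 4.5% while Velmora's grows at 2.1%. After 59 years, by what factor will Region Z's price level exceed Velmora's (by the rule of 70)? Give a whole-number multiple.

Rate gap = 4.5% − 2.1% = 2.4 points.
The ratio doubles every 70/2.4 ≈ 29.17 years.
59/29.17 ≈ 2.02 doublings → ratio ≈ 2^2.02 ≈ 4.

4 times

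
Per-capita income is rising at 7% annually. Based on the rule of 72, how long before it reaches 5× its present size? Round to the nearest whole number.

Doubling time ≈ 72/7 = 10.29 years.
Reaching 5× takes log₂(5) ≈ 2.32 doublings.
2.32 × 10.29 ≈ 24 years.

approximately 24 years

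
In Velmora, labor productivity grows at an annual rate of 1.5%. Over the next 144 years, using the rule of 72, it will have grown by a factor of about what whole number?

At 1.5% one doubling takes ≈ 48.00 years; 144 years is 3 of them, so ×8.

≈ 8 times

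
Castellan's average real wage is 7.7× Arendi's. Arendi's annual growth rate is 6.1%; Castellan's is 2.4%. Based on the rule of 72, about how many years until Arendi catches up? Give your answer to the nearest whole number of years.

≈ 57 years

The growth-rate gap is 6.1% − 2.4% = 3.7 percentage points.
So the ratio between them halves every 72/3.7 ≈ 19.46 years.
A 7.7× gap takes log₂(7.7) ≈ 2.94 halvings to close: 2.94 × 19.46 ≈ 57 years.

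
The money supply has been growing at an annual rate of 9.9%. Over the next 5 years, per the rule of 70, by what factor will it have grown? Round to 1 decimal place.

around 1.6 times

Doubles every ≈ 7.07 years (70/9.9).
5 years is 0.71 doublings; 2^0.71 ≈ 1.6×.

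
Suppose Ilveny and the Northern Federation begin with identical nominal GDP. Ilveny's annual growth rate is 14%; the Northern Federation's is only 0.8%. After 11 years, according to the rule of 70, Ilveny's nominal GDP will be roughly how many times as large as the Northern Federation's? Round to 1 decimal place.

Ilveny pulls ahead at 13.2 pp per year, so the ratio doubles every 70/13.2 ≈ 5.30 years.
In 11 years that's 2.08 doublings: 2^2.08 ≈ 4.2.

approximately 4.2 times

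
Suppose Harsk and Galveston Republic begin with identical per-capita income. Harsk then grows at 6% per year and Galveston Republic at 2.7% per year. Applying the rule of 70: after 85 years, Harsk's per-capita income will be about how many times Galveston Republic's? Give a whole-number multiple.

Rate gap = 6% − 2.7% = 3.3 points.
The ratio doubles every 70/3.3 ≈ 21.21 years.
85/21.21 ≈ 4.01 doublings → ratio ≈ 2^4.01 ≈ 16.

around 16 times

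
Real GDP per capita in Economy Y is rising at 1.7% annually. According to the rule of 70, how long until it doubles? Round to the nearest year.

≈ 41 years

Doubling time ≈ 70 / 1.7 = 41.18 years.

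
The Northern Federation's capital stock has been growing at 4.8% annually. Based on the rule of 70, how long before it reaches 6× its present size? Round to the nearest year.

approximately 38 years

Doubling time ≈ 70/4.8 = 14.58 years.
Reaching 6× takes log₂(6) ≈ 2.58 doublings.
2.58 × 14.58 ≈ 38 years.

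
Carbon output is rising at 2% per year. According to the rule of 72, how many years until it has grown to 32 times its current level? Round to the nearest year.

around 180 years

At 2% it doubles every 72/2 ≈ 36.00 years.
32× is 5 doublings, so 5 × 36.00 ≈ 180 years.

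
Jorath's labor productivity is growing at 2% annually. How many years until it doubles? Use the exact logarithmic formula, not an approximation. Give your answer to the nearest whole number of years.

35 years

t = ln(2) / ln(1 + 0.02) = 0.6931 / 0.019803 ≈ 35.00.
≈ 35 years.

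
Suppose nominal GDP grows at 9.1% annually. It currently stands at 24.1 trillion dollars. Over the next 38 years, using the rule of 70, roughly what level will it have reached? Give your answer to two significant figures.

It doubles every 70/9.1 ≈ 7.69 years, so 38 years is 4.94 doublings.
2^4.94 ≈ 30.70; 24.1 × 30.70 ≈ 740 trillion dollars.

roughly 740 trillion dollars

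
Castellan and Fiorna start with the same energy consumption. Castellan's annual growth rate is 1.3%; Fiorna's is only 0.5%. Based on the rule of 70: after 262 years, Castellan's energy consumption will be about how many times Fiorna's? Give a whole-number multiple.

Only the 0.8-point difference matters.
70/0.8 ≈ 87.50 years per doubling of the ratio; 262 years gives 2.99 doublings, so ≈ 8×.

≈ 8 times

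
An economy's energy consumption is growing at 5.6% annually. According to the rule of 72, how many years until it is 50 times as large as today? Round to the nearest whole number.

One doubling takes 72/5.6 = 12.86 years.
50× is log₂ 50 ≈ 5.64 doublings, so ≈ 5.64 × 12.86 = 73 years.

73 years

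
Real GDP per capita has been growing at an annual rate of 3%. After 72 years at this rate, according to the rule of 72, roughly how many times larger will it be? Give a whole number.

roughly 8 times

72/3 ≈ 24.00 years per doubling.
72 years fits 3 doublings: 2^3 = 8.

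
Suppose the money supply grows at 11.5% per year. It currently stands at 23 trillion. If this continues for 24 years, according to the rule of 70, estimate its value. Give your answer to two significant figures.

Doubling time ≈ 70/11.5 = 6.09 years.
24 years is 24/6.09 ≈ 3.94 doublings, a factor of 2^3.94 ≈ 15.35.
23 × 15.35 ≈ 350 trillion.

≈ 350 trillion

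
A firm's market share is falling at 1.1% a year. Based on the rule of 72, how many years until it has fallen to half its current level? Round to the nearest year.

about 65 years

Halving time ≈ 72 / 1.1 = 65.45 → 65 years.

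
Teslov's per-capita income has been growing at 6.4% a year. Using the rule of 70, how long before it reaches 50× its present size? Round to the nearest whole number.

At 6.4% it doubles every 70/6.4 ≈ 10.94 years.
50× is log₂ 50 ≈ 5.64 doublings, so ≈ 5.64 × 10.94 = 62 years.

around 62 years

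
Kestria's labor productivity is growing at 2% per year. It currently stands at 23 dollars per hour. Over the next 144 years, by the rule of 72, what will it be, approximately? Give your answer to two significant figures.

around 370 dollars per hour

It doubles every 72/2 ≈ 36.00 years, so 144 years is 4.00 doublings.
2^4.00 ≈ 16.00; 23 × 16.00 ≈ 370 dollars per hour.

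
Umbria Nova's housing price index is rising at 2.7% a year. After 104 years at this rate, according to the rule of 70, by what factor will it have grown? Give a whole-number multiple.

Doubling time ≈ 70/2.7 = 25.93 years.
104/25.93 ≈ 4 doublings, so about 2^4 = 16×.

≈ 16 times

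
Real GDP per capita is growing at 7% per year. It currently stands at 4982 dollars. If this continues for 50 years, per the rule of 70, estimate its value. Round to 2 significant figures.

≈ 160000 dollars

It doubles every 70/7 ≈ 10.00 years, so 50 years is 5.00 doublings.
2^5.00 ≈ 32.00; 4982 × 32.00 ≈ 160000 dollars.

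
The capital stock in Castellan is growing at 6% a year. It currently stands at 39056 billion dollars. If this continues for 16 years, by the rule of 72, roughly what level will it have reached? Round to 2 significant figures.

around 98000 billion dollars

Doubling time ≈ 72/6 = 12.00 years.
16 years is 16/12.00 ≈ 1.33 doublings, a factor of 2^1.33 ≈ 2.51.
39056 × 2.51 ≈ 98000 billion dollars.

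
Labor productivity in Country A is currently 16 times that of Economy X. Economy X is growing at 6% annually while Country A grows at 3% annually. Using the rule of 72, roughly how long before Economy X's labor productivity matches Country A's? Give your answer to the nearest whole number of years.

What matters is the difference: 3 pp.
Rule of 72 on the gap: the ratio halves every 72/3 ≈ 24.00 years.
A 16 times gap closes after 4 halvings: 4 × 24.00 ≈ 96 years.

approximately 96 years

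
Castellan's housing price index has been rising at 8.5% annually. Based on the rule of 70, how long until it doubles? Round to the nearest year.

Doubling time ≈ 70 / 8.5 = 8.24 years.

≈ 8 years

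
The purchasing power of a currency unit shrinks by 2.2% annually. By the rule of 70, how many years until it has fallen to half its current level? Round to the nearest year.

The rule works in reverse for decay: 70/2.2 ≈ 31.82 years to halve.

approximately 32 years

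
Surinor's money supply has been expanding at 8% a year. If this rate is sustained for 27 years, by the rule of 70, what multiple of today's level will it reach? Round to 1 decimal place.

Doubles every ≈ 8.75 years (70/8).
27 years is 3.09 doublings; 2^3.09 ≈ 8.5×.

about 8.5 times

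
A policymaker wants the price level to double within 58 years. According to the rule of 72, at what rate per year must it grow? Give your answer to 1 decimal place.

72 / 58 ≈ 1.24, so about 1.2% per year.

about 1.2%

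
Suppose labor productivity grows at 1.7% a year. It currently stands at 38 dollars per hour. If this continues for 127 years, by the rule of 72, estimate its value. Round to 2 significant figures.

It doubles every 72/1.7 ≈ 42.35 years, so 127 years is 3.00 doublings.
2^3.00 ≈ 8.00; 38 × 8.00 ≈ 300 dollars per hour.

≈ 300 dollars per hour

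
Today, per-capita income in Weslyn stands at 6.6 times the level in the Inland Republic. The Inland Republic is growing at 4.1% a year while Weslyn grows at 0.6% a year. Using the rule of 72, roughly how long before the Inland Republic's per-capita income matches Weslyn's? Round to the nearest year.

The growth-rate gap is 4.1% − 0.6% = 3.5 percentage points.
So the ratio between them halves every 72/3.5 ≈ 20.57 years.
A 6.6 times gap takes log₂(6.6) ≈ 2.72 halvings to close: 2.72 × 20.57 ≈ 56 years.

about 56 years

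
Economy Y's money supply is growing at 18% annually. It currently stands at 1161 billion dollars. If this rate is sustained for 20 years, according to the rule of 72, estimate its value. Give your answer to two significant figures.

It doubles every 72/18 ≈ 4.00 years, so 20 years is 5.00 doublings.
2^5.00 ≈ 32.00; 1161 × 32.00 ≈ 37000 billion dollars.

about 37000 billion dollars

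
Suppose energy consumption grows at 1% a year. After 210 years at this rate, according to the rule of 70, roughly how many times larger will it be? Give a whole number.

roughly 8 times

Doubling time ≈ 70/1 = 70.00 years.
210/70.00 ≈ 3 doublings, so about 2^3 = 8×.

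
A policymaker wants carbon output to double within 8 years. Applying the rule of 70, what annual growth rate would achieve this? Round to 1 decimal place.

70 / 8 ≈ 8.75, so about 8.8% a year.

roughly 8.8%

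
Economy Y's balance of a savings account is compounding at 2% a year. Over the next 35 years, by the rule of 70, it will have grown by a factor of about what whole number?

At 2% one doubling takes ≈ 35.00 years; 35 years is 1 of them, so ×2.

≈ 2 times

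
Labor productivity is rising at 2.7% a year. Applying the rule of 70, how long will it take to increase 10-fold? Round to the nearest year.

86 years

At 2.7% it doubles every 70/2.7 ≈ 25.93 years.
10× is log₂ 10 ≈ 3.32 doublings, so ≈ 3.32 × 25.93 = 86 years.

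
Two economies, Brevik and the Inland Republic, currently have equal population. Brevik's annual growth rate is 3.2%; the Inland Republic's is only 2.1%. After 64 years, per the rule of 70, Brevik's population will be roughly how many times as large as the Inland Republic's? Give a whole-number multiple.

roughly 2 times

Brevik pulls ahead at 1.1 pp per year, so the ratio doubles every 70/1.1 ≈ 63.64 years.
In 64 years that's 1.01 doublings: 2^1.01 ≈ 2.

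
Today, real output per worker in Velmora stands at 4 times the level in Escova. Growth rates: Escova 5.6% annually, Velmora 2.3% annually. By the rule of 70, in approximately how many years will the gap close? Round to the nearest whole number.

around 42 years

What matters is the difference: 3.3 pp.
Rule of 70 on the gap: the ratio halves every 70/3.3 ≈ 21.21 years.
A 4 times gap closes after 2 halvings: 2 × 21.21 ≈ 42 years.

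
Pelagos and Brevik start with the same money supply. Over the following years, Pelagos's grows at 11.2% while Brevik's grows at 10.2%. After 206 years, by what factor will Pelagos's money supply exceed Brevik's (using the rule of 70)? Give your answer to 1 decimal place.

7.7 times

Pelagos pulls ahead at 1 pp per year, so the ratio doubles every 70/1 ≈ 70.00 years.
In 206 years that's 2.94 doublings: 2^2.94 ≈ 7.7.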